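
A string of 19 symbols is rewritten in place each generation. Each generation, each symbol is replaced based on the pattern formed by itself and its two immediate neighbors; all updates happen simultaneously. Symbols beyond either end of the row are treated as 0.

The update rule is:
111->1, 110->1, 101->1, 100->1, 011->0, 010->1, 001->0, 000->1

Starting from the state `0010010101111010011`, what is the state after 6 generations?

1011011110111111001
1101101111011111101
0110110111101111111
0011011011110111111
1001101101111011111
1100110110111101111

1100110110111101111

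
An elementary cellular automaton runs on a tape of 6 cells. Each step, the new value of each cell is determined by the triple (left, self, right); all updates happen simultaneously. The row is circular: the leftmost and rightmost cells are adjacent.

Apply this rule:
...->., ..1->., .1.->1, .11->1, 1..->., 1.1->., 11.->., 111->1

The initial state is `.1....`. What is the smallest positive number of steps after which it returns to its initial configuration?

1

step 1: .1....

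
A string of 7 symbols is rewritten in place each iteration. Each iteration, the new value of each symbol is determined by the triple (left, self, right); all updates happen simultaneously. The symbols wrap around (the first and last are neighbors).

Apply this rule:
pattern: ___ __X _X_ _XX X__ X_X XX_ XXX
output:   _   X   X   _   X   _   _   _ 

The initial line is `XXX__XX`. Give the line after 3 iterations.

_XXXXXX

___XX__
__X__X_
_XXXXXX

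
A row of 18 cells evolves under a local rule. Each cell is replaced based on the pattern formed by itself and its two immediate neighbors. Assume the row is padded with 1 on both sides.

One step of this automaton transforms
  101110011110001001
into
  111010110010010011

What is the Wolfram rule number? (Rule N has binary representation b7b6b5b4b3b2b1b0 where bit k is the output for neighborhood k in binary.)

position 3: 111 → 0  (bit 7 = 0)
position 0: 110 → 1  (bit 6 = 1)
position 1: 101 → 1  (bit 5 = 1)
position 5: 100 → 0  (bit 4 = 0)
position 2: 011 → 1  (bit 3 = 1)
position 14: 010 → 0  (bit 2 = 0)
position 6: 001 → 1  (bit 1 = 1)
position 12: 000 → 0  (bit 0 = 0)
bits b7..b0 = 01101010 = 106

106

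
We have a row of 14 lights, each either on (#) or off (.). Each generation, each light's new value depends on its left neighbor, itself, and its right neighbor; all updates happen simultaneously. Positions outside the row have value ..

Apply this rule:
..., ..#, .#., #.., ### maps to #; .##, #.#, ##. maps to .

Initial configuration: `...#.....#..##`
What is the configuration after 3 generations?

############..
.##########.##
#.########....

#.########....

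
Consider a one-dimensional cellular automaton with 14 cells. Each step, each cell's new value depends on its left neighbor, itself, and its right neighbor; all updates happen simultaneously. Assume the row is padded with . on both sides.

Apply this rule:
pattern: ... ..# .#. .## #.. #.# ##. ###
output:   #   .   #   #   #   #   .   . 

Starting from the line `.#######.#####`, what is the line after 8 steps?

.#......##....
.######.#.####
.#.....####...
.#####.#...###
.#....####.#..
.####.#...####
.#...####.#...
.###.#...#####

.###.#...#####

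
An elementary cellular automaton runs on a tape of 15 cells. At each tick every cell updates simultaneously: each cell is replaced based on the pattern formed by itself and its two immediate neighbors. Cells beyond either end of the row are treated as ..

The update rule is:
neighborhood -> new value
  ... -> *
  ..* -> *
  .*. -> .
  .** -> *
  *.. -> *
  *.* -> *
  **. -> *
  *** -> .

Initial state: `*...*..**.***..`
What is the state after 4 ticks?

.***.******.***
**.***....***.*
****.******.**.
*..***....*****

*..***....*****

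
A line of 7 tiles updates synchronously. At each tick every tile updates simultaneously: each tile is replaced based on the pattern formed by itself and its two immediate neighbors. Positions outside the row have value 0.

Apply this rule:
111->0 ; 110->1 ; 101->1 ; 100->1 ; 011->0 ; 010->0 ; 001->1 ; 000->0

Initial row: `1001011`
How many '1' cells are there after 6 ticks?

4

0110101
1011010
0101101
1010110
0101011
1010101
count of 1: 4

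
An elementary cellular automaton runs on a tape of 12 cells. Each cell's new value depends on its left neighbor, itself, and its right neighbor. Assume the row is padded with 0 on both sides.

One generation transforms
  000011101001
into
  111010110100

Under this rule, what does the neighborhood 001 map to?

At position 3 the neighborhood is 001; the next row has 0 there.

0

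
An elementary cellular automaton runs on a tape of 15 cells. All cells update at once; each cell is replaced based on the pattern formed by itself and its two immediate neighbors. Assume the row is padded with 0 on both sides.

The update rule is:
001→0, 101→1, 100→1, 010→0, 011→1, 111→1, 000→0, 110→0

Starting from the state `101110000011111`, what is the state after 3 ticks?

010101010011010

011101000011110
011010100011101
010101010011010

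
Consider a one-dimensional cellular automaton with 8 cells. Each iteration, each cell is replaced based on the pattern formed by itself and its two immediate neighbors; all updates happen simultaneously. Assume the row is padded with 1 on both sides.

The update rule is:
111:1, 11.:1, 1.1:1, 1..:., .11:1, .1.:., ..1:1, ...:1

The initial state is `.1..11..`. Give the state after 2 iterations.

iteration 1: 1..111.1
iteration 2: 1.111111

1.111111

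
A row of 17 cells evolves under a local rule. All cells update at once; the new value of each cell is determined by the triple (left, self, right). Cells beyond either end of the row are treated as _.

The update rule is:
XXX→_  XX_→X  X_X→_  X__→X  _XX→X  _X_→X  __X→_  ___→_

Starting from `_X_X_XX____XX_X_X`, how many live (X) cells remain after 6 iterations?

_X_X_XXX___XX_X_X
_X_X_X_XX__XX_X_X
_X_X_X_XXX_XX_X_X
_X_X_X_X_X_XX_X_X
_X_X_X_X_X_XX_X_X  (fixed point — unchanged through iteration 6)
count of X: 9

9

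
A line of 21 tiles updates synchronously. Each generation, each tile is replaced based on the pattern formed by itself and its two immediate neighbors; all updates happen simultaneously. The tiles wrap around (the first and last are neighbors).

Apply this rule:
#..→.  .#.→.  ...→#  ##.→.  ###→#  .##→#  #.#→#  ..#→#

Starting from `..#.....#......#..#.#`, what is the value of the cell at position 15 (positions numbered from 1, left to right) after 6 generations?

#

.#..####..#####..#.#.
#..####..#####..#.#..
..####..#####..#.#..#
.####..#####..#.#..#.
####..#####..#.#..#..
###..#####..#.#..#..#
position 15 holds #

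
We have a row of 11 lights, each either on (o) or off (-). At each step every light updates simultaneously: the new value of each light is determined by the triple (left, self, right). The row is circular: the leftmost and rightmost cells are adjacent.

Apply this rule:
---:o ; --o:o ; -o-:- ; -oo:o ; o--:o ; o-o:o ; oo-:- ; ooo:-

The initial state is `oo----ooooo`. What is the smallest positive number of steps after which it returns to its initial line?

22

step 1: --ooooo----
step 2: ooo----oooo
step 3: ---ooooo---
step 4: oooo----ooo
step 5: ----ooooo--
step 6: ooooo----oo
step 7: -----ooooo-
step 8: oooooo----o
step 9: ------ooooo
step 10: ooooooo----
step 11: o------oooo
step 12: -ooooooo---
step 13: oo------ooo
step 14: --ooooooo--
step 15: ooo------oo
step 16: ---ooooooo-
step 17: oooo------o
step 18: ----ooooooo
step 19: ooooo------
step 20: o----oooooo
step 21: -ooooo-----
step 22: oo----ooooo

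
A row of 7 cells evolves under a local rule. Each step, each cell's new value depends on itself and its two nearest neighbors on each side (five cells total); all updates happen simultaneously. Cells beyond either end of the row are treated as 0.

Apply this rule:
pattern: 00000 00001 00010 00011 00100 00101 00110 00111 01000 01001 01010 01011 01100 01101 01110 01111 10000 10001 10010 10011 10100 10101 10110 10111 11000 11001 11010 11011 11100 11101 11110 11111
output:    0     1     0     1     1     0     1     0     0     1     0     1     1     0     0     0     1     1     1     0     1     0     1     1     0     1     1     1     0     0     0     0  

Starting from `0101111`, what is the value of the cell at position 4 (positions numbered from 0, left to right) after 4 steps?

0011000
1111010
0000110
0011110
position 4 holds 1

1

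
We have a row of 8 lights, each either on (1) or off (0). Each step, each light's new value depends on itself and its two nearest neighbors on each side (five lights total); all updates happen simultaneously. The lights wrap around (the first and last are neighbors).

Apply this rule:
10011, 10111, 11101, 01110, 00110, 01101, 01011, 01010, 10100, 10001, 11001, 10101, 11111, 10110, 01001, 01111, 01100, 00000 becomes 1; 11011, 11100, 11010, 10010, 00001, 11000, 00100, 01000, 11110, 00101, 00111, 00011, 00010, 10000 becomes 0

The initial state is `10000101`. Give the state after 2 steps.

00010001

10000011
00010001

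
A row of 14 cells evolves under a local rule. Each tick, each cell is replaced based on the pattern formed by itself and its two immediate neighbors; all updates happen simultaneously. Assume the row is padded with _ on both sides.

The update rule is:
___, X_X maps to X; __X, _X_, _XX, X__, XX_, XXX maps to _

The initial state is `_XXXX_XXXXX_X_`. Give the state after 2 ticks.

XXXX___XXX___X

tick 1: _____X_____X__
tick 2: XXXX___XXX___X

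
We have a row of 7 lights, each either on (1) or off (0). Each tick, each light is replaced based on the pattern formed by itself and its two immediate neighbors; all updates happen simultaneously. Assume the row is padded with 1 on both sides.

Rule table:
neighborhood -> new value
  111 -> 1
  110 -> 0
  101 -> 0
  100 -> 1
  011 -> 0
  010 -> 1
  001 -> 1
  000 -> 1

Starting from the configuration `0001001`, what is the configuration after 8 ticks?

0011111

tick 1: 1111110
tick 2: 1111100
tick 3: 1111011
tick 4: 1110001
tick 5: 1101110
tick 6: 1000100
tick 7: 0111111
tick 8: 0011111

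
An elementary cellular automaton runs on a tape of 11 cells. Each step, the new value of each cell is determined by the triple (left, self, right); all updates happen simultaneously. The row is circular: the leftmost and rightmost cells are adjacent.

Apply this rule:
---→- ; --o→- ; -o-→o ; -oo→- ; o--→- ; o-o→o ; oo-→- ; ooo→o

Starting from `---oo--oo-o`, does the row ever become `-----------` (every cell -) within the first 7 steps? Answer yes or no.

yes

---------oo
-----------
all cells are - at step 2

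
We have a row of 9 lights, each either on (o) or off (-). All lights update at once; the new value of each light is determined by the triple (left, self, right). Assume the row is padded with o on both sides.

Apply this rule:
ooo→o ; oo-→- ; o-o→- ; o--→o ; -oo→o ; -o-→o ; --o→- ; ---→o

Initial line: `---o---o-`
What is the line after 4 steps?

-o-o-o-o-

step 1: oo-ooo-o-
step 2: o--oo--o-
step 3: -o-o-o-o-
step 4: -o-o-o-o-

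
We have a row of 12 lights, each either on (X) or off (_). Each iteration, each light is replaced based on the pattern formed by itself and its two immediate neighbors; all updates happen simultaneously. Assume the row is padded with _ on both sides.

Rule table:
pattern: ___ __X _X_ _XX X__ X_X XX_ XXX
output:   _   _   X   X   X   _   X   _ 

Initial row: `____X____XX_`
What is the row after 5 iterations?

____XX___XXX
____XXX__X_X
____X_XX_X_X
____X_XX_X_X  (fixed point — unchanged through iteration 5)

____X_XX_X_X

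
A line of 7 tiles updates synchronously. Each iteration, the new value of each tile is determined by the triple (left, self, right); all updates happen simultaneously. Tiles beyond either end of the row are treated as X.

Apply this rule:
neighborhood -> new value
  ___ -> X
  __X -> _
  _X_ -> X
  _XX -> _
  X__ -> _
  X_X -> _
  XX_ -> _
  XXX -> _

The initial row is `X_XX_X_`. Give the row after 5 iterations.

_____X_
_XXX_X_
_____X_  (repeats iteration 1; period 2)
iteration 5: _____X_

_____X_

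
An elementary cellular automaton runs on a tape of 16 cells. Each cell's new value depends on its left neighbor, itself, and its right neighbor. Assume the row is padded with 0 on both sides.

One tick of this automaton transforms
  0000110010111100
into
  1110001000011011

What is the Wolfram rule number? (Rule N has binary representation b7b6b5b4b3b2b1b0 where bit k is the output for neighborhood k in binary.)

145

position 11: 111 → 1  (bit 7 = 1)
position 5: 110 → 0  (bit 6 = 0)
position 9: 101 → 0  (bit 5 = 0)
position 6: 100 → 1  (bit 4 = 1)
position 4: 011 → 0  (bit 3 = 0)
position 8: 010 → 0  (bit 2 = 0)
position 3: 001 → 0  (bit 1 = 0)
position 0: 000 → 1  (bit 0 = 1)
bits b7..b0 = 10010001 = 145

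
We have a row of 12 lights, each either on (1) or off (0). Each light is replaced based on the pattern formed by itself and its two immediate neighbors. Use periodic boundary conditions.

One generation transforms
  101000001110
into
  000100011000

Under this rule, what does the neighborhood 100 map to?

At position 3 the neighborhood is 100; the next row has 1 there.

1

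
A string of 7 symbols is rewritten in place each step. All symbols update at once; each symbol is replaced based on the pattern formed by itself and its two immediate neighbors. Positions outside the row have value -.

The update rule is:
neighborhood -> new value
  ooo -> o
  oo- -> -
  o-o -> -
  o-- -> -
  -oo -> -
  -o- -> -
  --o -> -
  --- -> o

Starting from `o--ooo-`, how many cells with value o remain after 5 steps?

----o--
ooo---o
-o--o--
------o
ooooo--
count of o: 5

5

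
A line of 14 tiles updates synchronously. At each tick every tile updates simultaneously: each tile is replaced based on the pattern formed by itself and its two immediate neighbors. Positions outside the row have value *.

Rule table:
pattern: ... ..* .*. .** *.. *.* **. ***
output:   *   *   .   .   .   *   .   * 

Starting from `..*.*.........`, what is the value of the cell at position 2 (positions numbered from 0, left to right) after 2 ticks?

*

tick 1: .*.*..********
tick 2: *.*..*.*******
position 2 holds *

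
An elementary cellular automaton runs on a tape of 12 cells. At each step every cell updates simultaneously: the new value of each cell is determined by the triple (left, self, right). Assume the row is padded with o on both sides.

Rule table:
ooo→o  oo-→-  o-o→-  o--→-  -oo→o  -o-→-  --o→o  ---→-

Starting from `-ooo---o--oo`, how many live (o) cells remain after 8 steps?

step 1: -oo---o--ooo
step 2: -o---o--oooo
step 3: ----o--ooooo
step 4: ---o--oooooo
step 5: --o--ooooooo
step 6: -o--oooooooo
step 7: ---ooooooooo
step 8: --oooooooooo
count of o: 10

10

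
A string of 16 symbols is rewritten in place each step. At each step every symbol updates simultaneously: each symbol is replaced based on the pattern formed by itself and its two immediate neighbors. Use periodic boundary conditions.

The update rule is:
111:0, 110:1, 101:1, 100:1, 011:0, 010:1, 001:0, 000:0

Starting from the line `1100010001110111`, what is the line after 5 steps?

step 1: 0110011000011000
step 2: 0011001100001100
step 3: 0001100110000110
step 4: 0000110011000011
step 5: 1000011001100001

1000011001100001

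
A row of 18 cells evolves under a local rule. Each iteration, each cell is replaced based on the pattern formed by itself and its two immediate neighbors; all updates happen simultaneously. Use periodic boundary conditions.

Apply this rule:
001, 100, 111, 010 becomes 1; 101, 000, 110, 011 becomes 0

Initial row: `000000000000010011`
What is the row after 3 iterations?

iteration 1: 100000000000111100
iteration 2: 110000000001011011
iteration 3: 101000000011000001

101000000011000001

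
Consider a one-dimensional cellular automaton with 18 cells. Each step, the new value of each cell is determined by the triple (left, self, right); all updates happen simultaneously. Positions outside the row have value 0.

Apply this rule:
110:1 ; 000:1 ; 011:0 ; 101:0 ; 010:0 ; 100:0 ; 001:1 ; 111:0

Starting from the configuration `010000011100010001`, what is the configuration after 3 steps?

100111100101100110
001000101000101010
110011000011000000

110011000011000000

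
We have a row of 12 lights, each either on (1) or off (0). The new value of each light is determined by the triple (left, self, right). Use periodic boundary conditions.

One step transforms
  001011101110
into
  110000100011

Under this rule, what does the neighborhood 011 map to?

0

At position 4 the neighborhood is 011; the next row has 0 there.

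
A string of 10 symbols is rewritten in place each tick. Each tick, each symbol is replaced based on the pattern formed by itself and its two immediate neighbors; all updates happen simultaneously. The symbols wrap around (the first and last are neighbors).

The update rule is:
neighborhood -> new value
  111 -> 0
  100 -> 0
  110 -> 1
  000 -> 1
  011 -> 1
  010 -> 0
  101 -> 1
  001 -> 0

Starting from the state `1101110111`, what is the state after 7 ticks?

0111011100
0101110101
1011011010
0111111101
1100000110
1101110111  (repeats tick 0; period 6)
tick 7: 0111011100

0111011100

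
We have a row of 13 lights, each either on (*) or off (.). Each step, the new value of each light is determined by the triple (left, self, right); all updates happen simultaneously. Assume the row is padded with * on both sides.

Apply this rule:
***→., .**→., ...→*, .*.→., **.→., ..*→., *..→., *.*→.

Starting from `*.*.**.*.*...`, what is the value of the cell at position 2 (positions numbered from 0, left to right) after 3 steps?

...........*.
.*********...
...........*.
position 2 holds .

.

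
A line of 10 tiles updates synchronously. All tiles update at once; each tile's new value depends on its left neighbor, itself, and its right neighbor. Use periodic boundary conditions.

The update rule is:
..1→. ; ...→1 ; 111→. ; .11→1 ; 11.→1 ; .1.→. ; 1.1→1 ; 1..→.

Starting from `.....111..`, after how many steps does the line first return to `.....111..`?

6

step 1: 1111.1.1.1
step 2: ...11.1.11
step 3: .1.111.111
step 4: 1.11.111.1
step 5: 111111.111
step 6: .....111..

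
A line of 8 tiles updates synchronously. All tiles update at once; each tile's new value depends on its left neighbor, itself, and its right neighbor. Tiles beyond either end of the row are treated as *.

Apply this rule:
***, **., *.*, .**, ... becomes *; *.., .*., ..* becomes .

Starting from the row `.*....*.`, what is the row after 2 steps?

*..**..*
*..**..*

*..**..*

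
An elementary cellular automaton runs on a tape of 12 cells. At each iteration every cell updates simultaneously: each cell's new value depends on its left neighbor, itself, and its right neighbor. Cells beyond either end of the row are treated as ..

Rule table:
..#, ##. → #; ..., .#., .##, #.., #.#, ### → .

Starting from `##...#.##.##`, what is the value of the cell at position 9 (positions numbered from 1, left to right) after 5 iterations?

.#..#...#..#
#..#...#..#.
..#...#..#..
.#...#..#...
#...#..#....
position 9 holds .

.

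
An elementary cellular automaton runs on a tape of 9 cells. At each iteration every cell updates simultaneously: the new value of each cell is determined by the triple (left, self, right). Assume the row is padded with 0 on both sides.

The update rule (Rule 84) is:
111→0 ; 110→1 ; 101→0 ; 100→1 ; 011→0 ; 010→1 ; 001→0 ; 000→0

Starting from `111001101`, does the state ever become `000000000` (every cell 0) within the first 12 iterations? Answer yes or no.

no

001100101
000110101
000010101
000010101  (fixed point — unchanged through iteration 12)
iteration 12 is 000010101, still not uniform 0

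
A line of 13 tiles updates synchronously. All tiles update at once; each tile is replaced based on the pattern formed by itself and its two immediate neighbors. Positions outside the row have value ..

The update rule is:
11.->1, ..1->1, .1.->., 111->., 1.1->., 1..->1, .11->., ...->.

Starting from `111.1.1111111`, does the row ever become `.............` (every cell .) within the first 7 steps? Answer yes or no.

..1.........1
.1.1.......1.
1...1.....1.1
.1.1.1...1...
1.....1.1.1..
.1...1.....1.
1.1.1.1...1.1
step 7 is 1.1.1.1...1.1, still not uniform .

no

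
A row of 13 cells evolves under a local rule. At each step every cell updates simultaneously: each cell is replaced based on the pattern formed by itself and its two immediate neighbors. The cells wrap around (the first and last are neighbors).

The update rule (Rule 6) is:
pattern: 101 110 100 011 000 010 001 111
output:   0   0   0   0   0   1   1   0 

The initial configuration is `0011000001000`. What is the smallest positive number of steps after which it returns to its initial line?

26

0100000011000
1100000100000
0000001100001
0000010000011
0000110000100
0001000001100
0011000010000
0100000110000
1100001000000
0000011000001
0000100000011
0001100000100
0010000001100
0110000010000
1000000110000
1000001000001
0000011000010
0000100000110
0001100001000
0010000011000
0110000100000
1000001100000
1000010000001
0000110000010
0001000000110
0011000001000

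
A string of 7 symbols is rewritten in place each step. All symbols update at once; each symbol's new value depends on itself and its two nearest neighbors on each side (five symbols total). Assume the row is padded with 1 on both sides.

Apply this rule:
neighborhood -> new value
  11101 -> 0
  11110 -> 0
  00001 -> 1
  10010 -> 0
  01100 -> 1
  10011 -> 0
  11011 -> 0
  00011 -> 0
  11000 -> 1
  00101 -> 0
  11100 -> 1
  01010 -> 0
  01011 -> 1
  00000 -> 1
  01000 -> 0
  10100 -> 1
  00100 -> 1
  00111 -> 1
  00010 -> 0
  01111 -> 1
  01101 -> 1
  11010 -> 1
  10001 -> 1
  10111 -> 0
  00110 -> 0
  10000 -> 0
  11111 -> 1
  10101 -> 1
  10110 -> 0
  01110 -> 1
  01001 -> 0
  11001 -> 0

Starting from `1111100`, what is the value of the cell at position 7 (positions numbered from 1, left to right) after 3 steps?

0

step 1: 1110100
step 2: 1001100
step 3: 1000100
position 7 holds 0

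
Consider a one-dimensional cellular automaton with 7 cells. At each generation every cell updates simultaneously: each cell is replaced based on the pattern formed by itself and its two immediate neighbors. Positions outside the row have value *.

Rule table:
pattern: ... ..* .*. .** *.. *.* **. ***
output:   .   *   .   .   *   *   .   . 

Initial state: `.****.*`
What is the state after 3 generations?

*....*.
.*..*.*
*.**.*.

*.**.*.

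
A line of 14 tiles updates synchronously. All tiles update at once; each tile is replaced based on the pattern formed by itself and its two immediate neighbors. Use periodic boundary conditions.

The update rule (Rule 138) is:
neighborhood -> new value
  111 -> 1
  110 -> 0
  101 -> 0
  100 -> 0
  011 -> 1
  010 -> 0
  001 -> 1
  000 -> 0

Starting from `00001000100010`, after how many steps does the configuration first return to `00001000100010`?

14

00010001000100
00100010001000
01000100010000
10001000100000
00010001000001
00100010000010
01000100000100
10001000001000
00010000010001
00100000100010
01000001000100
10000010001000
00000100010001
00001000100010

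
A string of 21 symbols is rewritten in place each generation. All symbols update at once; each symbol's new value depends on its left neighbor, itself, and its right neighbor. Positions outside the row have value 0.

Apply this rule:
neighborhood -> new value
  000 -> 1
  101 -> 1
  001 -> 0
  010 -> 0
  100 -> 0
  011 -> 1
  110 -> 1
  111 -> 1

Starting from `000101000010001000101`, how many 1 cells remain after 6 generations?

19

110010011000100010010
110000011010001000000
110111011100100011111
111111111100001011111
111111111101100111111
111111111111100111111
count of 1: 19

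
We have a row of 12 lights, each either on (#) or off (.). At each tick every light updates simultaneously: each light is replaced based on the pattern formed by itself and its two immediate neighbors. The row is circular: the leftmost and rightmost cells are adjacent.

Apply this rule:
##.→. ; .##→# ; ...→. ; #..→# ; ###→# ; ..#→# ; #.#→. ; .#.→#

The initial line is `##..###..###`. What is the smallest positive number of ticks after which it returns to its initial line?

#.####.#####
..###..#####
####.######.
###..#####..
##.######.##
#..#####..##
.######.####
.#####..###.
#####.####.#
####..###..#
###.####.###
##..###..###

12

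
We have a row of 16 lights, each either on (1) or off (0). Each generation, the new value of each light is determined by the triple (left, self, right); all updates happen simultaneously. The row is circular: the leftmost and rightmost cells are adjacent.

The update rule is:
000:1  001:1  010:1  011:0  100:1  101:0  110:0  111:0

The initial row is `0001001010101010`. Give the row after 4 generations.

1111111010101011
0000000010101000
1111111110101111
0000000000100000

0000000000100000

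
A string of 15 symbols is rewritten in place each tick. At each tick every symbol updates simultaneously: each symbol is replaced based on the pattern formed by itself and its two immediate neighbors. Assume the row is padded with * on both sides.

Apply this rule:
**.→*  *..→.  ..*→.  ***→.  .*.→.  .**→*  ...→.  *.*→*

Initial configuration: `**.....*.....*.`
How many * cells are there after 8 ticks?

2

.*............*
*.............*
*.............*  (fixed point — unchanged through tick 8)
count of *: 2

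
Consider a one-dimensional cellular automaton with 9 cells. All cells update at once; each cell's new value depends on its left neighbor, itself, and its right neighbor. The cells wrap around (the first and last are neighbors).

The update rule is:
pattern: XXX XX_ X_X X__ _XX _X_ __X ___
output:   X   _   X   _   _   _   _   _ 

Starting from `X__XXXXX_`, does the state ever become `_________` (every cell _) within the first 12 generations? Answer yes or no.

generation 1: ____XXX_X
generation 2: _____X_X_
generation 3: ______X__
generation 4: _________
all cells are _ at generation 4

yes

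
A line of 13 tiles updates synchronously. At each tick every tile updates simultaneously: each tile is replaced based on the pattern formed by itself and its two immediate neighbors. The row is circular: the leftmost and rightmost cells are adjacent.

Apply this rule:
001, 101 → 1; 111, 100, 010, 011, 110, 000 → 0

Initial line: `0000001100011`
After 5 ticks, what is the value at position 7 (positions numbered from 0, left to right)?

tick 1: 0000010000100
tick 2: 0000100001000
tick 3: 0001000010000
tick 4: 0010000100000
tick 5: 0100001000000
position 7 holds 0

0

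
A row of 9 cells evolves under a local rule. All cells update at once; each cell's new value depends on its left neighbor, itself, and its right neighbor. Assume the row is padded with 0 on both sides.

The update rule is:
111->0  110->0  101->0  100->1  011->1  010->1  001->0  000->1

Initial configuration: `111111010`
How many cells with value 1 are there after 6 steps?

100000011
111111010  (repeats step 0; period 2)
step 6: 111111010
count of 1: 7

7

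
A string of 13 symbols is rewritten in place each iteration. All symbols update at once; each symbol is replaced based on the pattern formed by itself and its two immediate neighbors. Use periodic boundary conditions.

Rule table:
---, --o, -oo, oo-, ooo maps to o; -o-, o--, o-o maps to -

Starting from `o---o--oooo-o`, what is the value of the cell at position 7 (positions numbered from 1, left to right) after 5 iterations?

o-oo--ooooo-o
o-oo-oooooo-o
o-oo-oooooo-o  (fixed point — unchanged through iteration 5)
position 7 holds o

o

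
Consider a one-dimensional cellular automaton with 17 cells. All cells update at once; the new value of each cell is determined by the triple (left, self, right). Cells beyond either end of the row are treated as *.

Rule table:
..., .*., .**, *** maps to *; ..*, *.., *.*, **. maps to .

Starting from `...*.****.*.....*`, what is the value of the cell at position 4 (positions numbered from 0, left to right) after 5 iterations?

.*.*.***..*.***.*
.*.*.**...*.**..*
.*.*.*..*.*.*...*
.*.*.*..*.*.*.*.*
.*.*.*..*.*.*.*.*
position 4 holds .

.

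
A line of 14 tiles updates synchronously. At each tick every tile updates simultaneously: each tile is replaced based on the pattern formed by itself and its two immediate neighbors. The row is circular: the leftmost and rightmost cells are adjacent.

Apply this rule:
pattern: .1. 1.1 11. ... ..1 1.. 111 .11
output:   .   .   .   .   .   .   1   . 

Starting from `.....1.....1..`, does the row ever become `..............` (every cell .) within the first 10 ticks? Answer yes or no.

..............
all cells are . at tick 1

yes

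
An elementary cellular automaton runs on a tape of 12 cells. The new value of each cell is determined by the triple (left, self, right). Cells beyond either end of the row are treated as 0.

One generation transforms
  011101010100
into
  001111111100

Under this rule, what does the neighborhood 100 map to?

0

At position 10 the neighborhood is 100; the next row has 0 there.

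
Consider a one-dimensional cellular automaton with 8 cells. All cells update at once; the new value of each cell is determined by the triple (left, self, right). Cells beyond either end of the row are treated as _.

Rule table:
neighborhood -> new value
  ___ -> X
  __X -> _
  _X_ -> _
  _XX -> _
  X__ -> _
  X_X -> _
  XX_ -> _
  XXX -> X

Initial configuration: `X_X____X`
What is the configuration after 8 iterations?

X____XXX

____XX__
XXX____X
_X__XX__
_______X
XXXXXX__
_XXXX__X
__XX____
X____XXX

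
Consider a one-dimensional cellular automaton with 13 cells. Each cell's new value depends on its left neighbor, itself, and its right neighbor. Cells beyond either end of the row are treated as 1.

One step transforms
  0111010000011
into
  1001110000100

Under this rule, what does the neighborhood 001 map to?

At position 10 the neighborhood is 001; the next row has 1 there.

1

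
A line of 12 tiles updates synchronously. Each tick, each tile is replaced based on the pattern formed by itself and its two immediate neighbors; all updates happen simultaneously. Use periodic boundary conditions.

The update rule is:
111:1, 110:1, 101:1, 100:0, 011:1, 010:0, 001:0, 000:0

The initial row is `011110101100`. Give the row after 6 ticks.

011111011100
011111111100
011111111100  (fixed point — unchanged through tick 6)

011111111100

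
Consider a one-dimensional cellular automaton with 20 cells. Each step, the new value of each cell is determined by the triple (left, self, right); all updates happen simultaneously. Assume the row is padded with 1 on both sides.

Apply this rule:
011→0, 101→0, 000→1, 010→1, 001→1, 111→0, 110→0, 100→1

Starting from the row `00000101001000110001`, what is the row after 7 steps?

step 1: 11111101111111001110
step 2: 00000000000000110000
step 3: 11111111111111001111
step 4: 00000000000000110000  (repeats step 2; period 2)
step 7: 11111111111111001111

11111111111111001111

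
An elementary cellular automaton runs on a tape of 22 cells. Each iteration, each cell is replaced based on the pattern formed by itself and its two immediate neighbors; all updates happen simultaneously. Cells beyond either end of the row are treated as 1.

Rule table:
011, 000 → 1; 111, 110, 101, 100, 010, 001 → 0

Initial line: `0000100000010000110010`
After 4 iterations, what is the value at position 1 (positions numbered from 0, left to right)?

1

0110001111000110100000
0100101000010100001110
0000000011000001101000
0111111010011101000010
position 1 holds 1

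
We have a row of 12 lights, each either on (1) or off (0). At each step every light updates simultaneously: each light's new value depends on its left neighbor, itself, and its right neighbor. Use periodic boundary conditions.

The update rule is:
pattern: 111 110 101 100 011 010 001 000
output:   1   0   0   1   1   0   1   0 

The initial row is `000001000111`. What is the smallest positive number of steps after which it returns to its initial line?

step 1: 100010101110
step 2: 010100001100
step 3: 100010011010
step 4: 010101110000
step 5: 100001101000
step 6: 010011000101
step 7: 001110101000
step 8: 011100000100
step 9: 111010001010
step 10: 110001010000
step 11: 101010001001
step 12: 000001010111
step 13: 100010000110
step 14: 010101001100
step 15: 100000111010
step 16: 010001110000
step 17: 101011101000
step 18: 000011000101
step 19: 100110101000
step 20: 011100000101
step 21: 011010001000
step 22: 110001010100
step 23: 101010000011
step 24: 000001000111

24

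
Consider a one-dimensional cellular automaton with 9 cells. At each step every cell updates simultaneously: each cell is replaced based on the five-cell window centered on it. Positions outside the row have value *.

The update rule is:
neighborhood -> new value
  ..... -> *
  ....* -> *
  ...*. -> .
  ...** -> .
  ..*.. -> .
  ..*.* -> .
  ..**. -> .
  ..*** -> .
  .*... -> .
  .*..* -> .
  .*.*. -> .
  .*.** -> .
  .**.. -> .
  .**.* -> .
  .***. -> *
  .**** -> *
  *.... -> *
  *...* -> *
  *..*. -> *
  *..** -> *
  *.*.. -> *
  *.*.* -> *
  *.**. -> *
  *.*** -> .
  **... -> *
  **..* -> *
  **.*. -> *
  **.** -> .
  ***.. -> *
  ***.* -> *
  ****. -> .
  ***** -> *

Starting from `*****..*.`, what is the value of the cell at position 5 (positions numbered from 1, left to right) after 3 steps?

step 1: ***.***..
step 2: *.*..****
step 3: ***.*.***
position 5 holds *

*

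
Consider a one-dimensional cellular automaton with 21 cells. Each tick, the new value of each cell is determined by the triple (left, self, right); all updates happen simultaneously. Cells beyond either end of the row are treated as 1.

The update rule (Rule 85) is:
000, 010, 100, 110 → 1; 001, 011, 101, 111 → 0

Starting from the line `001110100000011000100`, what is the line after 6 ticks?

tick 1: 100010111111001110110
tick 2: 111010000001100010010
tick 3: 001011111100111011010
tick 4: 101000000110001001010
tick 5: 101111110011101101010
tick 6: 100000011000100101010

100000011000100101010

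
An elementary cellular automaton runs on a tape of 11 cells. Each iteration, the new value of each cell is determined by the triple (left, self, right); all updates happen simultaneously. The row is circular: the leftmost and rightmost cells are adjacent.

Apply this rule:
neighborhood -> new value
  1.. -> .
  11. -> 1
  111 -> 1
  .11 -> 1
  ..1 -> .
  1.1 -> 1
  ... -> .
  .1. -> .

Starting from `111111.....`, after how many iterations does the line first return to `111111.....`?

111111.....

1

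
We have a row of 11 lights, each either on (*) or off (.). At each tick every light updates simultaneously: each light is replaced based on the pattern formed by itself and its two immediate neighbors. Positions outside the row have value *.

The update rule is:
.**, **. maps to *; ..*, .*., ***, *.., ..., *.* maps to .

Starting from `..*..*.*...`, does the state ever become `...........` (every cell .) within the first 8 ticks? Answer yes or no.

yes

...........
all cells are . at tick 1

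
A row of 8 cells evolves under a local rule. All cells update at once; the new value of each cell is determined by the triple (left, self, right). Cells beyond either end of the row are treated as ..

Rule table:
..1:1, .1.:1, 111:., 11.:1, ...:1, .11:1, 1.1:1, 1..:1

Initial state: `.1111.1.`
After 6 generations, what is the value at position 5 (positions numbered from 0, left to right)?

.

11..1111
11111..1
1...1111
11111..1  (repeats generation 2; period 2)
generation 6: 11111..1
position 5 holds .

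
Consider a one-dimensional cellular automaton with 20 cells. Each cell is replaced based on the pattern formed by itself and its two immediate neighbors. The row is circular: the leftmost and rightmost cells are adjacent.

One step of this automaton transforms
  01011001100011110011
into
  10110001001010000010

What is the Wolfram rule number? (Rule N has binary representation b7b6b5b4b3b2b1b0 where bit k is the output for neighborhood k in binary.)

position 13: 111 → 0  (bit 7 = 0)
position 4: 110 → 0  (bit 6 = 0)
position 0: 101 → 1  (bit 5 = 1)
position 5: 100 → 0  (bit 4 = 0)
position 3: 011 → 1  (bit 3 = 1)
position 1: 010 → 0  (bit 2 = 0)
position 6: 001 → 0  (bit 1 = 0)
position 10: 000 → 1  (bit 0 = 1)
bits b7..b0 = 00101001 = 41

41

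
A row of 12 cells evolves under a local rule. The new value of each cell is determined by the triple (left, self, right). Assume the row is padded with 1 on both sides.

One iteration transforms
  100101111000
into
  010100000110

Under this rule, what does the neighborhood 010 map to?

At position 3 the neighborhood is 010; the next row has 1 there.

1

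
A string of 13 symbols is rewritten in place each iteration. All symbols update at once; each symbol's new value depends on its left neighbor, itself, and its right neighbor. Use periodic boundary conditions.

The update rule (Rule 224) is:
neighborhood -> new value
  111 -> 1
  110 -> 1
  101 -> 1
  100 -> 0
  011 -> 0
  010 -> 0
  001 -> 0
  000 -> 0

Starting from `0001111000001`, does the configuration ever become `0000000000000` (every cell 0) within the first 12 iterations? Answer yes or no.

0000111000000
0000011000000
0000001000000
0000000000000
all cells are 0 at iteration 4

yes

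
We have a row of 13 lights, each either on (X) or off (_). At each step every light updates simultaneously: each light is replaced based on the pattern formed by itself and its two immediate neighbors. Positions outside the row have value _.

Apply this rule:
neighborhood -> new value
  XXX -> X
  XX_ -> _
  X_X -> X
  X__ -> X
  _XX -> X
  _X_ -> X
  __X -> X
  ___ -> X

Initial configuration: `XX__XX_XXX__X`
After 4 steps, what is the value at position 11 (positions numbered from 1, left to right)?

step 1: X_XXX_XXX_XXX
step 2: XXXX_XXX_XXX_
step 3: XXX_XXX_XXX_X
step 4: XX_XXX_XXX_XX
position 11 holds _

_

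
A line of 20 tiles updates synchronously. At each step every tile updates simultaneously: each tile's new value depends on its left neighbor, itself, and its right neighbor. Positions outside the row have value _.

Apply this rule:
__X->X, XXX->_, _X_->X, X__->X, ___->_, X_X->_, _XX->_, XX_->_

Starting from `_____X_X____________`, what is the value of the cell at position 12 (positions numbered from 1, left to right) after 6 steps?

_

step 1: ____XX_XX___________
step 2: ___X_____X__________
step 3: __XXX___XXX_________
step 4: _X___X_X___X________
step 5: XXX_XX_XX_XXX_______
step 6: _____________X______
position 12 holds _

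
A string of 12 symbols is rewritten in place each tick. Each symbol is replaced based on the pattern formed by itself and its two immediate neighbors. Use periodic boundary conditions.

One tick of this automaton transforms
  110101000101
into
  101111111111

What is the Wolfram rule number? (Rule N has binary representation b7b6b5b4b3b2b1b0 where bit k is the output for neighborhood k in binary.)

position 0: 111 → 1  (bit 7 = 1)
position 1: 110 → 0  (bit 6 = 0)
position 2: 101 → 1  (bit 5 = 1)
position 6: 100 → 1  (bit 4 = 1)
position 11: 011 → 1  (bit 3 = 1)
position 3: 010 → 1  (bit 2 = 1)
position 8: 001 → 1  (bit 1 = 1)
position 7: 000 → 1  (bit 0 = 1)
bits b7..b0 = 10111111 = 191

191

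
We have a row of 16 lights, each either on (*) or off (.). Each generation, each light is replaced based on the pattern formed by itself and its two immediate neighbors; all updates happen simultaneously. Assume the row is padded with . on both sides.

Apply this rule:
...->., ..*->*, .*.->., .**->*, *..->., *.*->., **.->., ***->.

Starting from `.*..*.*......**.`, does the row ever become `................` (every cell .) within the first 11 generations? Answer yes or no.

no

generation 1: *..*........**..
generation 2: ..*........**...
generation 3: .*........**....
generation 4: *........**.....
generation 5: ........**......
generation 6: .......**.......
generation 7: ......**........
generation 8: .....**.........
generation 9: ....**..........
generation 10: ...**...........
generation 11: ..**............
generation 11 is ..**............, still not uniform .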